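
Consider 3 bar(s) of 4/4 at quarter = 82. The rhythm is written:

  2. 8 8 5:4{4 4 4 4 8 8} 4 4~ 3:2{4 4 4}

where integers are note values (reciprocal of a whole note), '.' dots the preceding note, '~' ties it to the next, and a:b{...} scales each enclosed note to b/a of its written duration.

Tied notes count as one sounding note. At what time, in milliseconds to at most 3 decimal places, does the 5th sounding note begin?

1. 0.0ms @ 0 + 2195.122ms (3)
2. 2195.122ms @ 3 + 365.854ms (1/2)
3. 2560.976ms @ 7/2 + 365.854ms (1/2)
4. 2926.829ms @ 4 + 585.366ms (4/5)
5. 3512.195ms @ 24/5 + 585.366ms (4/5)
6. 4097.561ms @ 28/5 + 585.366ms (4/5)
7. 4682.927ms @ 32/5 + 585.366ms (4/5)
8. 5268.293ms @ 36/5 + 292.683ms (2/5)
9. 5560.976ms @ 38/5 + 292.683ms (2/5)
10. 5853.659ms @ 8 + 731.707ms (1)
11. 6585.366ms @ 9 + 1219.512ms (5/3)
12. 7804.878ms @ 32/3 + 487.805ms (2/3)
13. 8292.683ms @ 34/3 + 487.805ms (2/3)

note 5 onset = 24/5b = 3512.195ms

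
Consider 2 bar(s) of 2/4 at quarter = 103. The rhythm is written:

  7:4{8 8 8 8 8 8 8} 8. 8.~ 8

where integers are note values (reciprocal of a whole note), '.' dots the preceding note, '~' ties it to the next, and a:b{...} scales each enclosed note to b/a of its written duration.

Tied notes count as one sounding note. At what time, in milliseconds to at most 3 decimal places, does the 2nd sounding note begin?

1. 0.0ms @ 0 + 166.436ms (2/7)
2. 166.436ms @ 2/7 + 166.436ms (2/7)
3. 332.871ms @ 4/7 + 166.436ms (2/7)
4. 499.307ms @ 6/7 + 166.436ms (2/7)
5. 665.742ms @ 8/7 + 166.436ms (2/7)
6. 832.178ms @ 10/7 + 166.436ms (2/7)
7. 998.613ms @ 12/7 + 166.436ms (2/7)
8. 1165.049ms @ 2 + 436.893ms (3/4)
9. 1601.942ms @ 11/4 + 728.155ms (5/4)

note 2 onset = 2/7b = 166.436ms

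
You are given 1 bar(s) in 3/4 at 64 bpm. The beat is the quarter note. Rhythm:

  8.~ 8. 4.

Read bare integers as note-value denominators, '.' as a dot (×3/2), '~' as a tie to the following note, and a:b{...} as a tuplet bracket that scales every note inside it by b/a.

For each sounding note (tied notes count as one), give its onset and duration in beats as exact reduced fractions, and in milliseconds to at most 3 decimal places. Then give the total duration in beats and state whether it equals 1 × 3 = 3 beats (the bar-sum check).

1) 0.0ms=0b +1406.25ms=3/2b
2) 1406.25ms=3/2b +1406.25ms=3/2b
Σ=3b of 3 (64bpm 3/4) — PASS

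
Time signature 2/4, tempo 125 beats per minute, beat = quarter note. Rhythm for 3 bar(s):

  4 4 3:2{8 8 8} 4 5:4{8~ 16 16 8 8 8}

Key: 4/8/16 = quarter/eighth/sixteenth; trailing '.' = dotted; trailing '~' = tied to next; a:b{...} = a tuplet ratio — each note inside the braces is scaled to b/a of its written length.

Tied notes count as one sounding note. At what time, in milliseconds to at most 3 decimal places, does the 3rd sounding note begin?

note 3 onset = 2b = 960.0ms

1. 0.0ms @ 0 + 480.0ms (1)
2. 480.0ms @ 1 + 480.0ms (1)
3. 960.0ms @ 2 + 160.0ms (1/3)
4. 1120.0ms @ 7/3 + 160.0ms (1/3)
5. 1280.0ms @ 8/3 + 160.0ms (1/3)
6. 1440.0ms @ 3 + 480.0ms (1)
7. 1920.0ms @ 4 + 288.0ms (3/5)
8. 2208.0ms @ 23/5 + 96.0ms (1/5)
9. 2304.0ms @ 24/5 + 192.0ms (2/5)
10. 2496.0ms @ 26/5 + 192.0ms (2/5)
11. 2688.0ms @ 28/5 + 192.0ms (2/5)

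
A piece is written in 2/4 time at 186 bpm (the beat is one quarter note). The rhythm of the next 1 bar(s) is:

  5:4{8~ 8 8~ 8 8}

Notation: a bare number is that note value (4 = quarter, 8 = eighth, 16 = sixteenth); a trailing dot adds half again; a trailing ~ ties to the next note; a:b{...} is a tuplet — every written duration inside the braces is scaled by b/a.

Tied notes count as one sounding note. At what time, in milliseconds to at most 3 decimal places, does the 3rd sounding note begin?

note 3 onset = 8/5b = 516.129ms

1. 0.0ms @ 0 + 258.065ms (4/5)
2. 258.065ms @ 4/5 + 258.065ms (4/5)
3. 516.129ms @ 8/5 + 129.032ms (2/5)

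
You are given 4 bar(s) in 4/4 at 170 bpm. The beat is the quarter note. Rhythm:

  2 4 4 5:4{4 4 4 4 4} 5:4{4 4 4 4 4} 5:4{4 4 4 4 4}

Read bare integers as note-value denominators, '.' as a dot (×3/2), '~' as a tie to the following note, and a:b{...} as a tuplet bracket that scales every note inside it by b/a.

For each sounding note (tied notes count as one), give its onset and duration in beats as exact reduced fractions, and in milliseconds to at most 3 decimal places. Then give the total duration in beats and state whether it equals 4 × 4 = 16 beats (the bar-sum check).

1) 0.0ms=0b +705.882ms=2b
2) 705.882ms=2b +352.941ms=1b
3) 1058.824ms=3b +352.941ms=1b
4) 1411.765ms=4b +282.353ms=4/5b
5) 1694.118ms=24/5b +282.353ms=4/5b
6) 1976.471ms=28/5b +282.353ms=4/5b
7) 2258.824ms=32/5b +282.353ms=4/5b
8) 2541.176ms=36/5b +282.353ms=4/5b
9) 2823.529ms=8b +282.353ms=4/5b
10) 3105.882ms=44/5b +282.353ms=4/5b
11) 3388.235ms=48/5b +282.353ms=4/5b
12) 3670.588ms=52/5b +282.353ms=4/5b
13) 3952.941ms=56/5b +282.353ms=4/5b
14) 4235.294ms=12b +282.353ms=4/5b
15) 4517.647ms=64/5b +282.353ms=4/5b
16) 4800.0ms=68/5b +282.353ms=4/5b
17) 5082.353ms=72/5b +282.353ms=4/5b
18) 5364.706ms=76/5b +282.353ms=4/5b
Σ=16b of 16 (170bpm 4/4) — PASS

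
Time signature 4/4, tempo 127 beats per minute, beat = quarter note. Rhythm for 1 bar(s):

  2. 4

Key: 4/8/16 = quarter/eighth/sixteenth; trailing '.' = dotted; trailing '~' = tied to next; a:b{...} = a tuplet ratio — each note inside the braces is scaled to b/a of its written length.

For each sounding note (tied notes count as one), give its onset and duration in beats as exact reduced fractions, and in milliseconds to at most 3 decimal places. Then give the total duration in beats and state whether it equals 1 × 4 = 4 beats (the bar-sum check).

1) 0.0ms=0b +1417.323ms=3b
2) 1417.323ms=3b +472.441ms=1b
Σ=4b of 4 (127bpm 4/4) — PASS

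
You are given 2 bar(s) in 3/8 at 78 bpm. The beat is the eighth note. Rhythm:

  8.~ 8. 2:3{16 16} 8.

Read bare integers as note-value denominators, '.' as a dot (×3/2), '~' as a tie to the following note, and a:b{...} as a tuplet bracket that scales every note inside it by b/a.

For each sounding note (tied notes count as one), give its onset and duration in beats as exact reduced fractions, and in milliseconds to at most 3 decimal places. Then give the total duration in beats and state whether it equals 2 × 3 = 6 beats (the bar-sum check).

1) 0.0ms=0b +2307.692ms=3b
2) 2307.692ms=3b +576.923ms=3/4b
3) 2884.615ms=15/4b +576.923ms=3/4b
4) 3461.538ms=9/2b +1153.846ms=3/2b
Σ=6b of 6 (78bpm 3/8) — PASS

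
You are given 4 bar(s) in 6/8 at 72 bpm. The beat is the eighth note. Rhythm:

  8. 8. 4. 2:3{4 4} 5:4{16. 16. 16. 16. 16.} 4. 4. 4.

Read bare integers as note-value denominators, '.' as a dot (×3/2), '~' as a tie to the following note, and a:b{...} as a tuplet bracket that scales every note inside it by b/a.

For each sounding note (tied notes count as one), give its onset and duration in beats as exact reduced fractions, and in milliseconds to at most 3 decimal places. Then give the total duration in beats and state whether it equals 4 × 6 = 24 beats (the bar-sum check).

1) 0.0ms=0b +1250.0ms=3/2b
2) 1250.0ms=3/2b +1250.0ms=3/2b
3) 2500.0ms=3b +2500.0ms=3b
4) 5000.0ms=6b +2500.0ms=3b
5) 7500.0ms=9b +2500.0ms=3b
6) 10000.0ms=12b +500.0ms=3/5b
7) 10500.0ms=63/5b +500.0ms=3/5b
8) 11000.0ms=66/5b +500.0ms=3/5b
9) 11500.0ms=69/5b +500.0ms=3/5b
10) 12000.0ms=72/5b +500.0ms=3/5b
11) 12500.0ms=15b +2500.0ms=3b
12) 15000.0ms=18b +2500.0ms=3b
13) 17500.0ms=21b +2500.0ms=3b
Σ=24b of 24 (72bpm 6/8) — PASS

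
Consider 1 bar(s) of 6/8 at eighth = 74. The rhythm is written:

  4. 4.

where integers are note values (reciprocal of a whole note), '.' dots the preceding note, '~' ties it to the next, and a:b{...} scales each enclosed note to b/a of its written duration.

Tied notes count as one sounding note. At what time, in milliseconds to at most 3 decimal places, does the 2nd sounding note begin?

note 2 onset = 3b = 2432.432ms

1. 0.0ms @ 0 + 2432.432ms (3)
2. 2432.432ms @ 3 + 2432.432ms (3)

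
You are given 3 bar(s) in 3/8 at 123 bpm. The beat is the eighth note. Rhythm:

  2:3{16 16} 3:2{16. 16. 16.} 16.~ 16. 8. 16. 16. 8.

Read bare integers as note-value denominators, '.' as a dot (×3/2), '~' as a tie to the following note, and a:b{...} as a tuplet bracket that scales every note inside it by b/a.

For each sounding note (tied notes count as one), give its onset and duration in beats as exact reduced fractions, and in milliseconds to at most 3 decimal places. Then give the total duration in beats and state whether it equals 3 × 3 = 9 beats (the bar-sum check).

1) 0.0ms=0b +365.854ms=3/4b
2) 365.854ms=3/4b +365.854ms=3/4b
3) 731.707ms=3/2b +243.902ms=1/2b
4) 975.61ms=2b +243.902ms=1/2b
5) 1219.512ms=5/2b +243.902ms=1/2b
6) 1463.415ms=3b +731.707ms=3/2b
7) 2195.122ms=9/2b +731.707ms=3/2b
8) 2926.829ms=6b +365.854ms=3/4b
9) 3292.683ms=27/4b +365.854ms=3/4b
10) 3658.537ms=15/2b +731.707ms=3/2b
Σ=9b of 9 (123bpm 3/8) — PASS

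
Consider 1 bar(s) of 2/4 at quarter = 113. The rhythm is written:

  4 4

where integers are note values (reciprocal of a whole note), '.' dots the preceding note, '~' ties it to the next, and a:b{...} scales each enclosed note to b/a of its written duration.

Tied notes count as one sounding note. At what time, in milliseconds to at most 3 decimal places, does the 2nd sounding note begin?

1. 0.0ms @ 0 + 530.973ms (1)
2. 530.973ms @ 1 + 530.973ms (1)

note 2 onset = 1b = 530.973ms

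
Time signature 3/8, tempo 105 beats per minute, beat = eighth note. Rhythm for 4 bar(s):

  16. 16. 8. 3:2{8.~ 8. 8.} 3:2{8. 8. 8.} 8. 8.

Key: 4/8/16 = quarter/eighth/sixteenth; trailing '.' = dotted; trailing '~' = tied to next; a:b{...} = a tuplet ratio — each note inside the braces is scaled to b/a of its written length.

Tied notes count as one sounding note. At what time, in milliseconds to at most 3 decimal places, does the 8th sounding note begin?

note 8 onset = 8b = 4571.429ms

1. 0.0ms @ 0 + 428.571ms (3/4)
2. 428.571ms @ 3/4 + 428.571ms (3/4)
3. 857.143ms @ 3/2 + 857.143ms (3/2)
4. 1714.286ms @ 3 + 1142.857ms (2)
5. 2857.143ms @ 5 + 571.429ms (1)
6. 3428.571ms @ 6 + 571.429ms (1)
7. 4000.0ms @ 7 + 571.429ms (1)
8. 4571.429ms @ 8 + 571.429ms (1)
9. 5142.857ms @ 9 + 857.143ms (3/2)
10. 6000.0ms @ 21/2 + 857.143ms (3/2)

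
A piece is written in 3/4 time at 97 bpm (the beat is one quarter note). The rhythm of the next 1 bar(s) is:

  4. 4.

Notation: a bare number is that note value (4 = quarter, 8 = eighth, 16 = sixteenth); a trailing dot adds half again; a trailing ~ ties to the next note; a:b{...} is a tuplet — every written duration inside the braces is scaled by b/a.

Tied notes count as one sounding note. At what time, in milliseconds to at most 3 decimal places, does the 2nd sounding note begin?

note 2 onset = 3/2b = 927.835ms

1. 0.0ms @ 0 + 927.835ms (3/2)
2. 927.835ms @ 3/2 + 927.835ms (3/2)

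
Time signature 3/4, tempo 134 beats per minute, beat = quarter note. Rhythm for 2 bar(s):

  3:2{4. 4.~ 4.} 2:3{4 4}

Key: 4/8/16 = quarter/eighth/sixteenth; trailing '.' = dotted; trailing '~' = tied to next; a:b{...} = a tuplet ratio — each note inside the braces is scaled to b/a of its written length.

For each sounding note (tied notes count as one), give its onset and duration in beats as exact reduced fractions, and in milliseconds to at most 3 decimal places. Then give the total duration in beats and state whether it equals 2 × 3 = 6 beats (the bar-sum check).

1) 0.0ms=0b +447.761ms=1b
2) 447.761ms=1b +895.522ms=2b
3) 1343.284ms=3b +671.642ms=3/2b
4) 2014.925ms=9/2b +671.642ms=3/2b
Σ=6b of 6 (134bpm 3/4) — PASS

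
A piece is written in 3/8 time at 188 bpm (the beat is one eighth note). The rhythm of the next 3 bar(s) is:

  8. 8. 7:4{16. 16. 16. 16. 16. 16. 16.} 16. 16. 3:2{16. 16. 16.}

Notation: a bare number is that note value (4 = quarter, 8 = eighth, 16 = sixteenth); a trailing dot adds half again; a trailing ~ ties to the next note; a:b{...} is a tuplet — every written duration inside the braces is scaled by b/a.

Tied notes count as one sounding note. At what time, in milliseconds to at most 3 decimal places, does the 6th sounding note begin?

note 6 onset = 30/7b = 1367.781ms

1. 0.0ms @ 0 + 478.723ms (3/2)
2. 478.723ms @ 3/2 + 478.723ms (3/2)
3. 957.447ms @ 3 + 136.778ms (3/7)
4. 1094.225ms @ 24/7 + 136.778ms (3/7)
5. 1231.003ms @ 27/7 + 136.778ms (3/7)
6. 1367.781ms @ 30/7 + 136.778ms (3/7)
7. 1504.559ms @ 33/7 + 136.778ms (3/7)
8. 1641.337ms @ 36/7 + 136.778ms (3/7)
9. 1778.116ms @ 39/7 + 136.778ms (3/7)
10. 1914.894ms @ 6 + 239.362ms (3/4)
11. 2154.255ms @ 27/4 + 239.362ms (3/4)
12. 2393.617ms @ 15/2 + 159.574ms (1/2)
13. 2553.191ms @ 8 + 159.574ms (1/2)
14. 2712.766ms @ 17/2 + 159.574ms (1/2)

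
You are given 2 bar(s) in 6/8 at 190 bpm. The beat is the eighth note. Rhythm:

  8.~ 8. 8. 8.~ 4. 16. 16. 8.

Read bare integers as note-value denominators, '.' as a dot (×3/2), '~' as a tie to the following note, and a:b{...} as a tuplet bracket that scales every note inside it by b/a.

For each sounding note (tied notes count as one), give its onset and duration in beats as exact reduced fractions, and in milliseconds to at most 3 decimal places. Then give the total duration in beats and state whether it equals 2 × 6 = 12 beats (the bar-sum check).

1) 0.0ms=0b +947.368ms=3b
2) 947.368ms=3b +473.684ms=3/2b
3) 1421.053ms=9/2b +1421.053ms=9/2b
4) 2842.105ms=9b +236.842ms=3/4b
5) 3078.947ms=39/4b +236.842ms=3/4b
6) 3315.789ms=21/2b +473.684ms=3/2b
Σ=12b of 12 (190bpm 6/8) — PASS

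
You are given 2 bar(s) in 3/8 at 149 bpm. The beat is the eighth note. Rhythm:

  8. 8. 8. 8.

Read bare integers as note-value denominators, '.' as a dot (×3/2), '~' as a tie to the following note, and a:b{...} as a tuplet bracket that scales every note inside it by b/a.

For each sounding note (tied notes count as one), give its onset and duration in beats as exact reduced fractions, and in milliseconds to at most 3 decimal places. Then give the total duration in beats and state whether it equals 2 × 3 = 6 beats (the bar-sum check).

1) 0.0ms=0b +604.027ms=3/2b
2) 604.027ms=3/2b +604.027ms=3/2b
3) 1208.054ms=3b +604.027ms=3/2b
4) 1812.081ms=9/2b +604.027ms=3/2b
Σ=6b of 6 (149bpm 3/8) — PASS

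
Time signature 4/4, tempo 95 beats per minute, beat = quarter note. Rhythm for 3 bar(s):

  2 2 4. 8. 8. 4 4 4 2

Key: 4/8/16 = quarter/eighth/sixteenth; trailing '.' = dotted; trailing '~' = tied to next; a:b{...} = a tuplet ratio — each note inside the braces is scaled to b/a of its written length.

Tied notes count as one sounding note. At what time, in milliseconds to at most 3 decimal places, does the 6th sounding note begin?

1. 0.0ms @ 0 + 1263.158ms (2)
2. 1263.158ms @ 2 + 1263.158ms (2)
3. 2526.316ms @ 4 + 947.368ms (3/2)
4. 3473.684ms @ 11/2 + 473.684ms (3/4)
5. 3947.368ms @ 25/4 + 473.684ms (3/4)
6. 4421.053ms @ 7 + 631.579ms (1)
7. 5052.632ms @ 8 + 631.579ms (1)
8. 5684.211ms @ 9 + 631.579ms (1)
9. 6315.789ms @ 10 + 1263.158ms (2)

note 6 onset = 7b = 4421.053ms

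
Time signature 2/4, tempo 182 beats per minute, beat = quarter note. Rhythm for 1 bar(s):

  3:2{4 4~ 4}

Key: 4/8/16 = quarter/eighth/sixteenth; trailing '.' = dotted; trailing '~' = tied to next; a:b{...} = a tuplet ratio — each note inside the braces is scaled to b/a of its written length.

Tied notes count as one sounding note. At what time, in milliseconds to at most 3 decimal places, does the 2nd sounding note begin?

note 2 onset = 2/3b = 219.78ms

1. 0.0ms @ 0 + 219.78ms (2/3)
2. 219.78ms @ 2/3 + 439.56ms (4/3)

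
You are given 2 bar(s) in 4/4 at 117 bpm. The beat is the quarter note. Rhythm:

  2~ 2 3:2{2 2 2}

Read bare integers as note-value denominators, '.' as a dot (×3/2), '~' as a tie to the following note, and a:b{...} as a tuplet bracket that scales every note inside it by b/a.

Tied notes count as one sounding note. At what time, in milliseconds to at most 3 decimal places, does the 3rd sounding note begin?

note 3 onset = 16/3b = 2735.043ms

1. 0.0ms @ 0 + 2051.282ms (4)
2. 2051.282ms @ 4 + 683.761ms (4/3)
3. 2735.043ms @ 16/3 + 683.761ms (4/3)
4. 3418.803ms @ 20/3 + 683.761ms (4/3)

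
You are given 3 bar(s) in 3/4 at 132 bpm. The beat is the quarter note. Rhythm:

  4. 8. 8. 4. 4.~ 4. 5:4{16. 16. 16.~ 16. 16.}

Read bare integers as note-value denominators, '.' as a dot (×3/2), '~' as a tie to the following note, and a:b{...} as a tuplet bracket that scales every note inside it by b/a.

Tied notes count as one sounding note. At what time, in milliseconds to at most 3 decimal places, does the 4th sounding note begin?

1. 0.0ms @ 0 + 681.818ms (3/2)
2. 681.818ms @ 3/2 + 340.909ms (3/4)
3. 1022.727ms @ 9/4 + 340.909ms (3/4)
4. 1363.636ms @ 3 + 681.818ms (3/2)
5. 2045.455ms @ 9/2 + 1363.636ms (3)
6. 3409.091ms @ 15/2 + 136.364ms (3/10)
7. 3545.455ms @ 39/5 + 136.364ms (3/10)
8. 3681.818ms @ 81/10 + 272.727ms (3/5)
9. 3954.545ms @ 87/10 + 136.364ms (3/10)

note 4 onset = 3b = 1363.636ms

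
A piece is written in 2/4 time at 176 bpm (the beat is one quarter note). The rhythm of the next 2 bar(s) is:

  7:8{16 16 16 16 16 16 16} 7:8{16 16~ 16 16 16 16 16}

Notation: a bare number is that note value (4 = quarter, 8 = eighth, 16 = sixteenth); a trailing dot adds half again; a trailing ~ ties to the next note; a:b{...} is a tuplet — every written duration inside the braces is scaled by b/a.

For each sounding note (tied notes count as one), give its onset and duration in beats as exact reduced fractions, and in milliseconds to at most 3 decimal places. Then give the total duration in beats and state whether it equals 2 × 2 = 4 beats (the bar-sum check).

1) 0.0ms=0b +97.403ms=2/7b
2) 97.403ms=2/7b +97.403ms=2/7b
3) 194.805ms=4/7b +97.403ms=2/7b
4) 292.208ms=6/7b +97.403ms=2/7b
5) 389.61ms=8/7b +97.403ms=2/7b
6) 487.013ms=10/7b +97.403ms=2/7b
7) 584.416ms=12/7b +97.403ms=2/7b
8) 681.818ms=2b +97.403ms=2/7b
9) 779.221ms=16/7b +194.805ms=4/7b
10) 974.026ms=20/7b +97.403ms=2/7b
11) 1071.429ms=22/7b +97.403ms=2/7b
12) 1168.831ms=24/7b +97.403ms=2/7b
13) 1266.234ms=26/7b +97.403ms=2/7b
Σ=4b of 4 (176bpm 2/4) — PASS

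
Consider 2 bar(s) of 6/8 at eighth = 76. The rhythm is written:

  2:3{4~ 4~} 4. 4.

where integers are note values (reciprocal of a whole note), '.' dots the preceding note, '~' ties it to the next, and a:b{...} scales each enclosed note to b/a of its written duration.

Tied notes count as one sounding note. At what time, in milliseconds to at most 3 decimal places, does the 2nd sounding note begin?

note 2 onset = 9b = 7105.263ms

1. 0.0ms @ 0 + 7105.263ms (9)
2. 7105.263ms @ 9 + 2368.421ms (3)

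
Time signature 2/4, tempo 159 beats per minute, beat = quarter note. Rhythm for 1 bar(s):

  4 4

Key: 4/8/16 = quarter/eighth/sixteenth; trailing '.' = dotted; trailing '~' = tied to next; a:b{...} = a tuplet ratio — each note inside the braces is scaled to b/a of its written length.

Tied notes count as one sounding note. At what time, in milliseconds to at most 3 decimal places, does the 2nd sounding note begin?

note 2 onset = 1b = 377.358ms

1. 0.0ms @ 0 + 377.358ms (1)
2. 377.358ms @ 1 + 377.358ms (1)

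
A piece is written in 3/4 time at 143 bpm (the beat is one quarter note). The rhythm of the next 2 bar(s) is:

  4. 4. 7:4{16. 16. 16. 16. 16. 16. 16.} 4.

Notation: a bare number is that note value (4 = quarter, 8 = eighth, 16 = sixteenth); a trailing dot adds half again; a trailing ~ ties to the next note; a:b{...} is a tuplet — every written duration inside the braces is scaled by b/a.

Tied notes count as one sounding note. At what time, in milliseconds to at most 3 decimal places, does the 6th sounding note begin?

note 6 onset = 51/14b = 1528.472ms

1. 0.0ms @ 0 + 629.371ms (3/2)
2. 629.371ms @ 3/2 + 629.371ms (3/2)
3. 1258.741ms @ 3 + 89.91ms (3/14)
4. 1348.651ms @ 45/14 + 89.91ms (3/14)
5. 1438.561ms @ 24/7 + 89.91ms (3/14)
6. 1528.472ms @ 51/14 + 89.91ms (3/14)
7. 1618.382ms @ 27/7 + 89.91ms (3/14)
8. 1708.292ms @ 57/14 + 89.91ms (3/14)
9. 1798.202ms @ 30/7 + 89.91ms (3/14)
10. 1888.112ms @ 9/2 + 629.371ms (3/2)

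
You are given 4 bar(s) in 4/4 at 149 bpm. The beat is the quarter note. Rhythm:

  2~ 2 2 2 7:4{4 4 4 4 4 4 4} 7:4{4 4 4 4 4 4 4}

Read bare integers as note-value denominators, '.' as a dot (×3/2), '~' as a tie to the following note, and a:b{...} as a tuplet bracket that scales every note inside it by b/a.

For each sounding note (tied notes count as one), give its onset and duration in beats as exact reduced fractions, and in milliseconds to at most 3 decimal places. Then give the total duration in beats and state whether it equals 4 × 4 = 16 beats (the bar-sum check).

1) 0.0ms=0b +1610.738ms=4b
2) 1610.738ms=4b +805.369ms=2b
3) 2416.107ms=6b +805.369ms=2b
4) 3221.477ms=8b +230.105ms=4/7b
5) 3451.582ms=60/7b +230.105ms=4/7b
6) 3681.687ms=64/7b +230.105ms=4/7b
7) 3911.793ms=68/7b +230.105ms=4/7b
8) 4141.898ms=72/7b +230.105ms=4/7b
9) 4372.004ms=76/7b +230.105ms=4/7b
10) 4602.109ms=80/7b +230.105ms=4/7b
11) 4832.215ms=12b +230.105ms=4/7b
12) 5062.32ms=88/7b +230.105ms=4/7b
13) 5292.426ms=92/7b +230.105ms=4/7b
14) 5522.531ms=96/7b +230.105ms=4/7b
15) 5752.637ms=100/7b +230.105ms=4/7b
16) 5982.742ms=104/7b +230.105ms=4/7b
17) 6212.848ms=108/7b +230.105ms=4/7b
Σ=16b of 16 (149bpm 4/4) — PASS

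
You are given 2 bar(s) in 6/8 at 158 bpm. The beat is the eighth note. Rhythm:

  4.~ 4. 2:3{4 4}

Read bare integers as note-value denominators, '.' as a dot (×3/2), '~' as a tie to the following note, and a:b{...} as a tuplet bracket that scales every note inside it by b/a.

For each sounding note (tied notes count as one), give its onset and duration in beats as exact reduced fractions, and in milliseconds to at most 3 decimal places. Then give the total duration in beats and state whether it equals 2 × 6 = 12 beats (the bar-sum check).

1) 0.0ms=0b +2278.481ms=6b
2) 2278.481ms=6b +1139.241ms=3b
3) 3417.722ms=9b +1139.241ms=3b
Σ=12b of 12 (158bpm 6/8) — PASS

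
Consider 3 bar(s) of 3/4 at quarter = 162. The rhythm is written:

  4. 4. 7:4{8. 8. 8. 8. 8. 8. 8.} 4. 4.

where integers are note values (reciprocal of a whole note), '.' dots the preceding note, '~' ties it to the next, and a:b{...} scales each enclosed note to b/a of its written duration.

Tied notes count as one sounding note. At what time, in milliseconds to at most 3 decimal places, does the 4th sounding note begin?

1. 0.0ms @ 0 + 555.556ms (3/2)
2. 555.556ms @ 3/2 + 555.556ms (3/2)
3. 1111.111ms @ 3 + 158.73ms (3/7)
4. 1269.841ms @ 24/7 + 158.73ms (3/7)
5. 1428.571ms @ 27/7 + 158.73ms (3/7)
6. 1587.302ms @ 30/7 + 158.73ms (3/7)
7. 1746.032ms @ 33/7 + 158.73ms (3/7)
8. 1904.762ms @ 36/7 + 158.73ms (3/7)
9. 2063.492ms @ 39/7 + 158.73ms (3/7)
10. 2222.222ms @ 6 + 555.556ms (3/2)
11. 2777.778ms @ 15/2 + 555.556ms (3/2)

note 4 onset = 24/7b = 1269.841ms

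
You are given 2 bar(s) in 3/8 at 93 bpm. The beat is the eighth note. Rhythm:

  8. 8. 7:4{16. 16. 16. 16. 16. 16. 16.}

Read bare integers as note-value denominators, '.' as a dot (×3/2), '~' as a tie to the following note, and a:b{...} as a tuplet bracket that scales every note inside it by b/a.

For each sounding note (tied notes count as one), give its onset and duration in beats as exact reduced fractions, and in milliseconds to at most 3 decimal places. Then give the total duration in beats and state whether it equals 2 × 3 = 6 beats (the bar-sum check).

1) 0.0ms=0b +967.742ms=3/2b
2) 967.742ms=3/2b +967.742ms=3/2b
3) 1935.484ms=3b +276.498ms=3/7b
4) 2211.982ms=24/7b +276.498ms=3/7b
5) 2488.479ms=27/7b +276.498ms=3/7b
6) 2764.977ms=30/7b +276.498ms=3/7b
7) 3041.475ms=33/7b +276.498ms=3/7b
8) 3317.972ms=36/7b +276.498ms=3/7b
9) 3594.47ms=39/7b +276.498ms=3/7b
Σ=6b of 6 (93bpm 3/8) — PASS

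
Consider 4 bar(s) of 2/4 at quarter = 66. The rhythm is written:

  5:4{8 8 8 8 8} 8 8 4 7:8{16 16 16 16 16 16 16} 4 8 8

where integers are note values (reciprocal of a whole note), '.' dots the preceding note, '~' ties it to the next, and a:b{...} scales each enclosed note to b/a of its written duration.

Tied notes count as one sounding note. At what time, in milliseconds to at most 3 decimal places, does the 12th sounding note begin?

1. 0.0ms @ 0 + 363.636ms (2/5)
2. 363.636ms @ 2/5 + 363.636ms (2/5)
3. 727.273ms @ 4/5 + 363.636ms (2/5)
4. 1090.909ms @ 6/5 + 363.636ms (2/5)
5. 1454.545ms @ 8/5 + 363.636ms (2/5)
6. 1818.182ms @ 2 + 454.545ms (1/2)
7. 2272.727ms @ 5/2 + 454.545ms (1/2)
8. 2727.273ms @ 3 + 909.091ms (1)
9. 3636.364ms @ 4 + 259.74ms (2/7)
10. 3896.104ms @ 30/7 + 259.74ms (2/7)
11. 4155.844ms @ 32/7 + 259.74ms (2/7)
12. 4415.584ms @ 34/7 + 259.74ms (2/7)
13. 4675.325ms @ 36/7 + 259.74ms (2/7)
14. 4935.065ms @ 38/7 + 259.74ms (2/7)
15. 5194.805ms @ 40/7 + 259.74ms (2/7)
16. 5454.545ms @ 6 + 909.091ms (1)
17. 6363.636ms @ 7 + 454.545ms (1/2)
18. 6818.182ms @ 15/2 + 454.545ms (1/2)

note 12 onset = 34/7b = 4415.584ms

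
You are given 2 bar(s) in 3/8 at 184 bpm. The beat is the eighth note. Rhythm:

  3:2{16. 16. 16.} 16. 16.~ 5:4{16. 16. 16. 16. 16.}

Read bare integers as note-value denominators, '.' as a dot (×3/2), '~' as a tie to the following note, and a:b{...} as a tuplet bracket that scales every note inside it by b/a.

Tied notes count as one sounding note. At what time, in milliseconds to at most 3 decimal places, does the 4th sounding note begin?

1. 0.0ms @ 0 + 163.043ms (1/2)
2. 163.043ms @ 1/2 + 163.043ms (1/2)
3. 326.087ms @ 1 + 163.043ms (1/2)
4. 489.13ms @ 3/2 + 244.565ms (3/4)
5. 733.696ms @ 9/4 + 440.217ms (27/20)
6. 1173.913ms @ 18/5 + 195.652ms (3/5)
7. 1369.565ms @ 21/5 + 195.652ms (3/5)
8. 1565.217ms @ 24/5 + 195.652ms (3/5)
9. 1760.87ms @ 27/5 + 195.652ms (3/5)

note 4 onset = 3/2b = 489.13ms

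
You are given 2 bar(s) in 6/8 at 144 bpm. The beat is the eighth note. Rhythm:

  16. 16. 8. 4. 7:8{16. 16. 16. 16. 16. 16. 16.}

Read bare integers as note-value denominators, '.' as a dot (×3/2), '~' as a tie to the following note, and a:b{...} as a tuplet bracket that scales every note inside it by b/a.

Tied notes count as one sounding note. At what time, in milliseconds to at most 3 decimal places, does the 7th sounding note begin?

1. 0.0ms @ 0 + 312.5ms (3/4)
2. 312.5ms @ 3/4 + 312.5ms (3/4)
3. 625.0ms @ 3/2 + 625.0ms (3/2)
4. 1250.0ms @ 3 + 1250.0ms (3)
5. 2500.0ms @ 6 + 357.143ms (6/7)
6. 2857.143ms @ 48/7 + 357.143ms (6/7)
7. 3214.286ms @ 54/7 + 357.143ms (6/7)
8. 3571.429ms @ 60/7 + 357.143ms (6/7)
9. 3928.571ms @ 66/7 + 357.143ms (6/7)
10. 4285.714ms @ 72/7 + 357.143ms (6/7)
11. 4642.857ms @ 78/7 + 357.143ms (6/7)

note 7 onset = 54/7b = 3214.286ms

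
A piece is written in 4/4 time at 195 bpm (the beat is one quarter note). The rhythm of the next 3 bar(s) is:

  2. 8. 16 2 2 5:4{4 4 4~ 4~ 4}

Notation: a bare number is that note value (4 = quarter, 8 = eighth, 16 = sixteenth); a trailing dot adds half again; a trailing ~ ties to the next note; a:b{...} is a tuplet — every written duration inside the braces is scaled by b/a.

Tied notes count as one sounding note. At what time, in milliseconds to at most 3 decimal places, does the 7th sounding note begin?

1. 0.0ms @ 0 + 923.077ms (3)
2. 923.077ms @ 3 + 230.769ms (3/4)
3. 1153.846ms @ 15/4 + 76.923ms (1/4)
4. 1230.769ms @ 4 + 615.385ms (2)
5. 1846.154ms @ 6 + 615.385ms (2)
6. 2461.538ms @ 8 + 246.154ms (4/5)
7. 2707.692ms @ 44/5 + 246.154ms (4/5)
8. 2953.846ms @ 48/5 + 738.462ms (12/5)

note 7 onset = 44/5b = 2707.692ms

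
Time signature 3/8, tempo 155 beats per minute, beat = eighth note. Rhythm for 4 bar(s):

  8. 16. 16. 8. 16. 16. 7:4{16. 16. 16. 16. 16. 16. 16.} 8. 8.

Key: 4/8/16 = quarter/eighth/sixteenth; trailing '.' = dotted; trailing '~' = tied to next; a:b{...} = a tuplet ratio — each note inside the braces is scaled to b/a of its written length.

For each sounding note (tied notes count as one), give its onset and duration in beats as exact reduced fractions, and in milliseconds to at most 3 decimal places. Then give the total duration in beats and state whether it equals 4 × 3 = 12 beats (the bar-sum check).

1) 0.0ms=0b +580.645ms=3/2b
2) 580.645ms=3/2b +290.323ms=3/4b
3) 870.968ms=9/4b +290.323ms=3/4b
4) 1161.29ms=3b +580.645ms=3/2b
5) 1741.935ms=9/2b +290.323ms=3/4b
6) 2032.258ms=21/4b +290.323ms=3/4b
7) 2322.581ms=6b +165.899ms=3/7b
8) 2488.479ms=45/7b +165.899ms=3/7b
9) 2654.378ms=48/7b +165.899ms=3/7b
10) 2820.276ms=51/7b +165.899ms=3/7b
11) 2986.175ms=54/7b +165.899ms=3/7b
12) 3152.074ms=57/7b +165.899ms=3/7b
13) 3317.972ms=60/7b +165.899ms=3/7b
14) 3483.871ms=9b +580.645ms=3/2b
15) 4064.516ms=21/2b +580.645ms=3/2b
Σ=12b of 12 (155bpm 3/8) — PASS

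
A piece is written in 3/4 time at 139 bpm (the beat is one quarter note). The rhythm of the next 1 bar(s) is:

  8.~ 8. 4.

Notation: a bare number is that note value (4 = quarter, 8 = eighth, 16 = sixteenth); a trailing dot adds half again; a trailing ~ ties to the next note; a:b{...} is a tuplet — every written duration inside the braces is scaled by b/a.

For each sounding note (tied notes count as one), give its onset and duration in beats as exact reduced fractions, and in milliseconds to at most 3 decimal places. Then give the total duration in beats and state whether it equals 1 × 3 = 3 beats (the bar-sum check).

1) 0.0ms=0b +647.482ms=3/2b
2) 647.482ms=3/2b +647.482ms=3/2b
Σ=3b of 3 (139bpm 3/4) — PASS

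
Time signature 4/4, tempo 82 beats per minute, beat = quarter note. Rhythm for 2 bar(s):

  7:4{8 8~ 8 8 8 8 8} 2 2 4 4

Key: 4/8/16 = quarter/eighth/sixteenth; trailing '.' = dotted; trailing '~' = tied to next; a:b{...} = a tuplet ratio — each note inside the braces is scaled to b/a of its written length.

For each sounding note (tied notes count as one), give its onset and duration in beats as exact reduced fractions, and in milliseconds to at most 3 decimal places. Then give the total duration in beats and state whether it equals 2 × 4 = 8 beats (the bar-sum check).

1) 0.0ms=0b +209.059ms=2/7b
2) 209.059ms=2/7b +418.118ms=4/7b
3) 627.178ms=6/7b +209.059ms=2/7b
4) 836.237ms=8/7b +209.059ms=2/7b
5) 1045.296ms=10/7b +209.059ms=2/7b
6) 1254.355ms=12/7b +209.059ms=2/7b
7) 1463.415ms=2b +1463.415ms=2b
8) 2926.829ms=4b +1463.415ms=2b
9) 4390.244ms=6b +731.707ms=1b
10) 5121.951ms=7b +731.707ms=1b
Σ=8b of 8 (82bpm 4/4) — PASS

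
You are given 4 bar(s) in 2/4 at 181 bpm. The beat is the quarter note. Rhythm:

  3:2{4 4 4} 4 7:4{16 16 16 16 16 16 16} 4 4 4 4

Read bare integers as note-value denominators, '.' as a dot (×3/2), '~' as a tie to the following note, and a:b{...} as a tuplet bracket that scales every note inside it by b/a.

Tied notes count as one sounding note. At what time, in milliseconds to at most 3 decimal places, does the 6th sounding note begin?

1. 0.0ms @ 0 + 220.994ms (2/3)
2. 220.994ms @ 2/3 + 220.994ms (2/3)
3. 441.989ms @ 4/3 + 220.994ms (2/3)
4. 662.983ms @ 2 + 331.492ms (1)
5. 994.475ms @ 3 + 47.356ms (1/7)
6. 1041.831ms @ 22/7 + 47.356ms (1/7)
7. 1089.187ms @ 23/7 + 47.356ms (1/7)
8. 1136.543ms @ 24/7 + 47.356ms (1/7)
9. 1183.899ms @ 25/7 + 47.356ms (1/7)
10. 1231.255ms @ 26/7 + 47.356ms (1/7)
11. 1278.611ms @ 27/7 + 47.356ms (1/7)
12. 1325.967ms @ 4 + 331.492ms (1)
13. 1657.459ms @ 5 + 331.492ms (1)
14. 1988.95ms @ 6 + 331.492ms (1)
15. 2320.442ms @ 7 + 331.492ms (1)

note 6 onset = 22/7b = 1041.831ms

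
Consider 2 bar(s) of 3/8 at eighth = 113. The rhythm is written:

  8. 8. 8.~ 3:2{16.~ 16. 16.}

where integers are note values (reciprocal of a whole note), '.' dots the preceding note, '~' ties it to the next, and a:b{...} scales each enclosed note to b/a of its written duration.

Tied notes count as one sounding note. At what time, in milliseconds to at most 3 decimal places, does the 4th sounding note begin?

1. 0.0ms @ 0 + 796.46ms (3/2)
2. 796.46ms @ 3/2 + 796.46ms (3/2)
3. 1592.92ms @ 3 + 1327.434ms (5/2)
4. 2920.354ms @ 11/2 + 265.487ms (1/2)

note 4 onset = 11/2b = 2920.354ms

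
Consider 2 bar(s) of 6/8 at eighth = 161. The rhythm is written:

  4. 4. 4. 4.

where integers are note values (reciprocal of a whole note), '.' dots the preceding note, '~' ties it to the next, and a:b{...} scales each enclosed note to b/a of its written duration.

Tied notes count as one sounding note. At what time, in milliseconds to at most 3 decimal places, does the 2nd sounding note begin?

1. 0.0ms @ 0 + 1118.012ms (3)
2. 1118.012ms @ 3 + 1118.012ms (3)
3. 2236.025ms @ 6 + 1118.012ms (3)
4. 3354.037ms @ 9 + 1118.012ms (3)

note 2 onset = 3b = 1118.012ms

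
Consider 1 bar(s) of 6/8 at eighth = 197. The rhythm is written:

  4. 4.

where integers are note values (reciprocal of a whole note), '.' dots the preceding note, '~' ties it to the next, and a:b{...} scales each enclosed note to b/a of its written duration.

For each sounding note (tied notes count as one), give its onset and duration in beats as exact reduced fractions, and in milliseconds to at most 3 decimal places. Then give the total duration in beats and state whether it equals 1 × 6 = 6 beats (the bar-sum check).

1) 0.0ms=0b +913.706ms=3b
2) 913.706ms=3b +913.706ms=3b
Σ=6b of 6 (197bpm 6/8) — PASS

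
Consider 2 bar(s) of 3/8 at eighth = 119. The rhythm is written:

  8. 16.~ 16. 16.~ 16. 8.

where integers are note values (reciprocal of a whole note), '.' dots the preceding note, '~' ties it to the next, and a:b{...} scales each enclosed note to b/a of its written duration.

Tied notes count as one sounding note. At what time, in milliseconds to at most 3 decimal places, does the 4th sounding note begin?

note 4 onset = 9/2b = 2268.908ms

1. 0.0ms @ 0 + 756.303ms (3/2)
2. 756.303ms @ 3/2 + 756.303ms (3/2)
3. 1512.605ms @ 3 + 756.303ms (3/2)
4. 2268.908ms @ 9/2 + 756.303ms (3/2)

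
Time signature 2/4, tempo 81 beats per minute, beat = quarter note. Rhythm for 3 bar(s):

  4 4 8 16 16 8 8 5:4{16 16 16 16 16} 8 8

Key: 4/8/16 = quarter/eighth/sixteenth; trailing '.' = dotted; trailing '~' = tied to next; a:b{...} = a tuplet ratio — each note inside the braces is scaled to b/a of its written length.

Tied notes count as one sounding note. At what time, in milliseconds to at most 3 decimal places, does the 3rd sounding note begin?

1. 0.0ms @ 0 + 740.741ms (1)
2. 740.741ms @ 1 + 740.741ms (1)
3. 1481.481ms @ 2 + 370.37ms (1/2)
4. 1851.852ms @ 5/2 + 185.185ms (1/4)
5. 2037.037ms @ 11/4 + 185.185ms (1/4)
6. 2222.222ms @ 3 + 370.37ms (1/2)
7. 2592.593ms @ 7/2 + 370.37ms (1/2)
8. 2962.963ms @ 4 + 148.148ms (1/5)
9. 3111.111ms @ 21/5 + 148.148ms (1/5)
10. 3259.259ms @ 22/5 + 148.148ms (1/5)
11. 3407.407ms @ 23/5 + 148.148ms (1/5)
12. 3555.556ms @ 24/5 + 148.148ms (1/5)
13. 3703.704ms @ 5 + 370.37ms (1/2)
14. 4074.074ms @ 11/2 + 370.37ms (1/2)

note 3 onset = 2b = 1481.481ms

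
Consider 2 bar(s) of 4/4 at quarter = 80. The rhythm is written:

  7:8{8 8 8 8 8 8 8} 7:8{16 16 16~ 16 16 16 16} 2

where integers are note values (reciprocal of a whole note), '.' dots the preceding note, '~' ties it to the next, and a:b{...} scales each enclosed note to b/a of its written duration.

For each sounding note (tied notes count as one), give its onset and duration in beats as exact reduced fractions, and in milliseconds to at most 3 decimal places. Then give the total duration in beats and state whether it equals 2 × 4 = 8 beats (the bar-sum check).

1) 0.0ms=0b +428.571ms=4/7b
2) 428.571ms=4/7b +428.571ms=4/7b
3) 857.143ms=8/7b +428.571ms=4/7b
4) 1285.714ms=12/7b +428.571ms=4/7b
5) 1714.286ms=16/7b +428.571ms=4/7b
6) 2142.857ms=20/7b +428.571ms=4/7b
7) 2571.429ms=24/7b +428.571ms=4/7b
8) 3000.0ms=4b +214.286ms=2/7b
9) 3214.286ms=30/7b +214.286ms=2/7b
10) 3428.571ms=32/7b +428.571ms=4/7b
11) 3857.143ms=36/7b +214.286ms=2/7b
12) 4071.429ms=38/7b +214.286ms=2/7b
13) 4285.714ms=40/7b +214.286ms=2/7b
14) 4500.0ms=6b +1500.0ms=2b
Σ=8b of 8 (80bpm 4/4) — PASS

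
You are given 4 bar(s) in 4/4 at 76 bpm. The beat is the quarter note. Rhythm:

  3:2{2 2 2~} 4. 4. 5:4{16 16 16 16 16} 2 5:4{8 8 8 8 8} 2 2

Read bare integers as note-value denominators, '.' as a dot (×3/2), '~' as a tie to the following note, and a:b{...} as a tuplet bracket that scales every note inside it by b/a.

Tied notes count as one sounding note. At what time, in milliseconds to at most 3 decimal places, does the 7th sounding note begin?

1. 0.0ms @ 0 + 1052.632ms (4/3)
2. 1052.632ms @ 4/3 + 1052.632ms (4/3)
3. 2105.263ms @ 8/3 + 2236.842ms (17/6)
4. 4342.105ms @ 11/2 + 1184.211ms (3/2)
5. 5526.316ms @ 7 + 157.895ms (1/5)
6. 5684.211ms @ 36/5 + 157.895ms (1/5)
7. 5842.105ms @ 37/5 + 157.895ms (1/5)
8. 6000.0ms @ 38/5 + 157.895ms (1/5)
9. 6157.895ms @ 39/5 + 157.895ms (1/5)
10. 6315.789ms @ 8 + 1578.947ms (2)
11. 7894.737ms @ 10 + 315.789ms (2/5)
12. 8210.526ms @ 52/5 + 315.789ms (2/5)
13. 8526.316ms @ 54/5 + 315.789ms (2/5)
14. 8842.105ms @ 56/5 + 315.789ms (2/5)
15. 9157.895ms @ 58/5 + 315.789ms (2/5)
16. 9473.684ms @ 12 + 1578.947ms (2)
17. 11052.632ms @ 14 + 1578.947ms (2)

note 7 onset = 37/5b = 5842.105ms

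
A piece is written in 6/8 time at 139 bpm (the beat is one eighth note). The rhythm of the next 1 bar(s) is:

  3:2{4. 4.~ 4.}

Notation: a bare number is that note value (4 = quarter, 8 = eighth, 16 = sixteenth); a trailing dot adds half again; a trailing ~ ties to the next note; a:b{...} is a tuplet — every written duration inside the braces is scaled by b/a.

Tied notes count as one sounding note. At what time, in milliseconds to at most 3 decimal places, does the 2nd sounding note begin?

1. 0.0ms @ 0 + 863.309ms (2)
2. 863.309ms @ 2 + 1726.619ms (4)

note 2 onset = 2b = 863.309ms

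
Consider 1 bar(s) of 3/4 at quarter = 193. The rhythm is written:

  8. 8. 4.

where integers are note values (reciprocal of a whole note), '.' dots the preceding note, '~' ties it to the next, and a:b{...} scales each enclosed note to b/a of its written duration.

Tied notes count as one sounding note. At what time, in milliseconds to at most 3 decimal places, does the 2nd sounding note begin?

1. 0.0ms @ 0 + 233.161ms (3/4)
2. 233.161ms @ 3/4 + 233.161ms (3/4)
3. 466.321ms @ 3/2 + 466.321ms (3/2)

note 2 onset = 3/4b = 233.161ms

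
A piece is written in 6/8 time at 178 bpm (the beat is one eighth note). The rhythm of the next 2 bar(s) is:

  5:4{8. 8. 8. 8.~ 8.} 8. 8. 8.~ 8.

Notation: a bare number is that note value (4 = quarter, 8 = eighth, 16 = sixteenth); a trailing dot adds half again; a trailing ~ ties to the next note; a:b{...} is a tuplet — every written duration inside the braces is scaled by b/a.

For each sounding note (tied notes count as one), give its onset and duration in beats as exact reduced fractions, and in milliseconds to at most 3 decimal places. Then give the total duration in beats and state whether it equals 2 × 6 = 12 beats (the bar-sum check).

1) 0.0ms=0b +404.494ms=6/5b
2) 404.494ms=6/5b +404.494ms=6/5b
3) 808.989ms=12/5b +404.494ms=6/5b
4) 1213.483ms=18/5b +808.989ms=12/5b
5) 2022.472ms=6b +505.618ms=3/2b
6) 2528.09ms=15/2b +505.618ms=3/2b
7) 3033.708ms=9b +1011.236ms=3b
Σ=12b of 12 (178bpm 6/8) — PASS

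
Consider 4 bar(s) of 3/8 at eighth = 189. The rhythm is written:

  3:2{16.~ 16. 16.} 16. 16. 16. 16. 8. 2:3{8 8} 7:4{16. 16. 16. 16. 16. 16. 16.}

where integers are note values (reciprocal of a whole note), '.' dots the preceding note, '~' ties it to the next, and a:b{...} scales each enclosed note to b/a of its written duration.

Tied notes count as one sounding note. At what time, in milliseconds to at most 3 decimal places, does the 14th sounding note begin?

1. 0.0ms @ 0 + 317.46ms (1)
2. 317.46ms @ 1 + 158.73ms (1/2)
3. 476.19ms @ 3/2 + 238.095ms (3/4)
4. 714.286ms @ 9/4 + 238.095ms (3/4)
5. 952.381ms @ 3 + 238.095ms (3/4)
6. 1190.476ms @ 15/4 + 238.095ms (3/4)
7. 1428.571ms @ 9/2 + 476.19ms (3/2)
8. 1904.762ms @ 6 + 476.19ms (3/2)
9. 2380.952ms @ 15/2 + 476.19ms (3/2)
10. 2857.143ms @ 9 + 136.054ms (3/7)
11. 2993.197ms @ 66/7 + 136.054ms (3/7)
12. 3129.252ms @ 69/7 + 136.054ms (3/7)
13. 3265.306ms @ 72/7 + 136.054ms (3/7)
14. 3401.361ms @ 75/7 + 136.054ms (3/7)
15. 3537.415ms @ 78/7 + 136.054ms (3/7)
16. 3673.469ms @ 81/7 + 136.054ms (3/7)

note 14 onset = 75/7b = 3401.361ms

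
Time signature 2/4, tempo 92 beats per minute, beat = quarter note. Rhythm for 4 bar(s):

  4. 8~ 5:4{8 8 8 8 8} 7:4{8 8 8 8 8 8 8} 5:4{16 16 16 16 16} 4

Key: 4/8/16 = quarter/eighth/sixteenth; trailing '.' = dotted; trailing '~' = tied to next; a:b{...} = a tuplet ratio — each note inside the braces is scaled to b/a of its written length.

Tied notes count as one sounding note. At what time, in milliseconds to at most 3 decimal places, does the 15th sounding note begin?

note 15 onset = 31/5b = 4043.478ms

1. 0.0ms @ 0 + 978.261ms (3/2)
2. 978.261ms @ 3/2 + 586.957ms (9/10)
3. 1565.217ms @ 12/5 + 260.87ms (2/5)
4. 1826.087ms @ 14/5 + 260.87ms (2/5)
5. 2086.957ms @ 16/5 + 260.87ms (2/5)
6. 2347.826ms @ 18/5 + 260.87ms (2/5)
7. 2608.696ms @ 4 + 186.335ms (2/7)
8. 2795.031ms @ 30/7 + 186.335ms (2/7)
9. 2981.366ms @ 32/7 + 186.335ms (2/7)
10. 3167.702ms @ 34/7 + 186.335ms (2/7)
11. 3354.037ms @ 36/7 + 186.335ms (2/7)
12. 3540.373ms @ 38/7 + 186.335ms (2/7)
13. 3726.708ms @ 40/7 + 186.335ms (2/7)
14. 3913.043ms @ 6 + 130.435ms (1/5)
15. 4043.478ms @ 31/5 + 130.435ms (1/5)
16. 4173.913ms @ 32/5 + 130.435ms (1/5)
17. 4304.348ms @ 33/5 + 130.435ms (1/5)
18. 4434.783ms @ 34/5 + 130.435ms (1/5)
19. 4565.217ms @ 7 + 652.174ms (1)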